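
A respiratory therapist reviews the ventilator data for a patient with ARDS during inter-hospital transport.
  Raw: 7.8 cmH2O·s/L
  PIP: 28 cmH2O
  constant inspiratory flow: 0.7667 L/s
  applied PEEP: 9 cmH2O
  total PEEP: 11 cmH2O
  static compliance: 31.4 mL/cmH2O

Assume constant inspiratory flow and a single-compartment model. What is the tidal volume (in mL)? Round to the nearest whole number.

Total PEEP = 11 cmH2O (set 9 + intrinsic 2); this is the baseline alveolar pressure.
Equation of motion (constant flow): PIP = Vt/C + R·V̇ + PEEP.
Vt/C = PIP − R·V̇ − PEEP = 28 − 5.98 − 11 = 11.02 cmH2O.
Vt = C × 11.02 = 31.4 × 11.02 = 346.03 mL.

346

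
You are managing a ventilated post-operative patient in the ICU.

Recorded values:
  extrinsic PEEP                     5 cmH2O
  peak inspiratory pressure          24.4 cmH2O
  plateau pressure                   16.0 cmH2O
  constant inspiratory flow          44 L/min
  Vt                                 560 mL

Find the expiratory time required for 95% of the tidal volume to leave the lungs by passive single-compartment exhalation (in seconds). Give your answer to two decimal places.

Flow: 44 L/min ÷ 60 = 0.7333 L/s.
R = (PIP − Pplat)/V̇ = (24.4 − 16.0) / 0.7333 = 8.4/0.7333 = 11.455 cmH2O·s/L.
C = Vt/(Pplat − PEEP) = 560.0 / (16.0 − 5) = 560.0/11.0 = 50.909 mL/cmH2O.
τ = R × C = 11.455 × 0.05091 L/cmH2O = 0.5832 s.
t = −τ·ln(1 − 0.95) = −0.5832·ln(0.05) = 1.747 s.

1.75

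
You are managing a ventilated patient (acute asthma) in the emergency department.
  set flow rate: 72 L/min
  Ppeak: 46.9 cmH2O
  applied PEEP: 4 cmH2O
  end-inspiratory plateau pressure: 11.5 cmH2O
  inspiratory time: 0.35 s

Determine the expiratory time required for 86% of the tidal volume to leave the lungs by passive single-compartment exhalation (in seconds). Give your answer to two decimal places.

Flow: 72 L/min ÷ 60 = 1.2 L/s.
Vt = flow × Ti = 1.2 L/s × 0.35 s × 1000 mL/L = 420.0 mL.
R = (PIP − Pplat)/V̇ = (46.9 − 11.5) / 1.2 = 35.4/1.2 = 29.5 cmH2O·s/L.
C = Vt/(Pplat − PEEP) = 420.0 / (11.5 − 4) = 420.0/7.5 = 56.0 mL/cmH2O.
τ = R × C = 29.5 × 0.056 L/cmH2O = 1.652 s.
t = −τ·ln(1 − 0.86) = −1.652·ln(0.14) = 3.248 s.

3.25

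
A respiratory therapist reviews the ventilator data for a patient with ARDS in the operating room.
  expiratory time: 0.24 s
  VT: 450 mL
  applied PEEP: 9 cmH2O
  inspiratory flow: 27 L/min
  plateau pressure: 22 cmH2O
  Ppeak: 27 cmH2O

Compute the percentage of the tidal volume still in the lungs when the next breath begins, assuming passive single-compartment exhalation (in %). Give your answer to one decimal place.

Flow: 27 L/min ÷ 60 = 0.45 L/s.
R = (PIP − Pplat)/V̇ = (27 − 22) / 0.45 = 5.0/0.45 = 11.111 cmH2O·s/L.
C = Vt/(Pplat − PEEP) = 450.0 / (22 − 9) = 450.0/13.0 = 34.615 mL/cmH2O.
τ = R × C = 11.111 × 0.03462 L/cmH2O = 0.3847 s.
Fraction remaining at end-expiration = e^(−Te/τ) = e^(−0.24/0.3847) = 0.5359 → 53.59%.

53.6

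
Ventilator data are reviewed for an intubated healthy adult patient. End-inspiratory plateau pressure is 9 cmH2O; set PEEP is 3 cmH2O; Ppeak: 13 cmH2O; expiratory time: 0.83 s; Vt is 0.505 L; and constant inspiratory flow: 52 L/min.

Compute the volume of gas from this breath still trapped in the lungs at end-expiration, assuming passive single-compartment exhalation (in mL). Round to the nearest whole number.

Flow: 52 L/min ÷ 60 = 0.8667 L/s.
R = (PIP − Pplat)/V̇ = (13 − 9) / 0.8667 = 4.0/0.8667 = 4.615 cmH2O·s/L.
C = Vt/(Pplat − PEEP) = 505.0 / (9 − 3) = 505.0/6.0 = 84.167 mL/cmH2O.
τ = R × C = 4.615 × 0.08417 L/cmH2O = 0.3884 s.
Fraction remaining = e^(−Te/τ) = e^(−0.83/0.3884) = 0.118.
Trapped volume = 505.0 × 0.118 = 59.59 mL.

60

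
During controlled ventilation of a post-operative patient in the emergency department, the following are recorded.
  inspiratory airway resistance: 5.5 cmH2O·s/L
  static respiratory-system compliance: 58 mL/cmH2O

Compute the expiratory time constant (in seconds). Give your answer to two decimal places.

τ = R × C = 5.5 × 58 mL/cmH2O = 5.5 × 0.058 L/cmH2O = 0.319 s.

0.32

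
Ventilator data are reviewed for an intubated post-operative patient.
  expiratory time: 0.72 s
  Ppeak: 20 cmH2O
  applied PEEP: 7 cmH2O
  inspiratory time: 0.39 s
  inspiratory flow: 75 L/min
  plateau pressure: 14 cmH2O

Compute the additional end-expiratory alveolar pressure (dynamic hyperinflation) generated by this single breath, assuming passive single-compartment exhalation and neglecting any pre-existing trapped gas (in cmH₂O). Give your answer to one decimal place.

Flow: 75 L/min ÷ 60 = 1.25 L/s.
Vt = flow × Ti = 1.25 L/s × 0.39 s × 1000 mL/L = 487.5 mL.
R = (PIP − Pplat)/V̇ = (20 − 14) / 1.25 = 6.0/1.25 = 4.8 cmH2O·s/L.
C = Vt/(Pplat − PEEP) = 487.5 / (14 − 7) = 487.5/7.0 = 69.643 mL/cmH2O.
τ = R × C = 4.8 × 0.06964 L/cmH2O = 0.3343 s.
Fraction remaining = e^(−Te/τ) = e^(−0.72/0.3343) = 0.116; trapped volume = 487.5 × 0.116 = 56.55 mL.
Additional alveolar pressure from trapping ≈ V_trapped / C = 56.55 / 69.643 = 0.812 cmH2O.

0.8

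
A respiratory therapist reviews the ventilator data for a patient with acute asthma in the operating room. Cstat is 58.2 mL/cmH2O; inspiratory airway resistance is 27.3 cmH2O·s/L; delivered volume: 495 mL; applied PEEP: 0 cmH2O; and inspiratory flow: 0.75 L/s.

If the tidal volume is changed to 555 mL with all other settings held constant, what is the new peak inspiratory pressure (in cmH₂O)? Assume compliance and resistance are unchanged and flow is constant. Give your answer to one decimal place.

PIP = Vt/C + R·V̇ + PEEP (constant-flow equation of motion).
Only the elastic term changes: ΔPIP = ΔVt / C = (555 − 495) / 58.2 = 1.031 cmH2O.
Original PIP = 495/58.2 + 27.3×0.75 + 0 = 28.98 cmH2O; new PIP = 28.98 + (1.031) = 30.011 cmH2O.

30.0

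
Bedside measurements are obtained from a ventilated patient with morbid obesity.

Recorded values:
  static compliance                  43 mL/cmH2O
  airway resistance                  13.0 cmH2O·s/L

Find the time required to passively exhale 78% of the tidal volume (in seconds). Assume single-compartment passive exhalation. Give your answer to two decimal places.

0.85

τ = R × C = 13.0 × 43 mL/cmH2O = 13.0 × 0.043 L/cmH2O = 0.559 s.
Exhaled fraction f = 1 − e^(−t/τ) → t = −τ·ln(1 − f) = −0.559·ln(0.22) = 0.8464 s.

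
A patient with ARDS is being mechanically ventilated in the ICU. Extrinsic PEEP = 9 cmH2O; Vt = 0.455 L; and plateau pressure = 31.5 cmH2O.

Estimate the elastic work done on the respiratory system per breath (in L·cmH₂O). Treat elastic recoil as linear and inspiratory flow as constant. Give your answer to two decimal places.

5.12

Elastic work ≈ ½ × (Pplat − PEEP) × Vt = 0.5 × (31.5 − 9) × 0.455 L = 0.5 × 22.5 × 0.455 = 5.119 L·cmH2O.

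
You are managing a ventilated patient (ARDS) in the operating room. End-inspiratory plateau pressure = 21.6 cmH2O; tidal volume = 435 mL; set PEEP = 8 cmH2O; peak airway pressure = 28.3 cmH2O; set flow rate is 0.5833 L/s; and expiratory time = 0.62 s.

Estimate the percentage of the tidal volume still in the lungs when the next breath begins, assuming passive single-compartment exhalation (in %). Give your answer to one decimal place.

18.5

R = (PIP − Pplat)/V̇ = (28.3 − 21.6) / 0.5833 = 6.7/0.5833 = 11.486 cmH2O·s/L.
C = Vt/(Pplat − PEEP) = 435.0 / (21.6 − 8) = 435.0/13.6 = 31.985 mL/cmH2O.
τ = R × C = 11.486 × 0.03199 L/cmH2O = 0.3674 s.
Fraction remaining at end-expiration = e^(−Te/τ) = e^(−0.62/0.3674) = 0.185 → 18.5%.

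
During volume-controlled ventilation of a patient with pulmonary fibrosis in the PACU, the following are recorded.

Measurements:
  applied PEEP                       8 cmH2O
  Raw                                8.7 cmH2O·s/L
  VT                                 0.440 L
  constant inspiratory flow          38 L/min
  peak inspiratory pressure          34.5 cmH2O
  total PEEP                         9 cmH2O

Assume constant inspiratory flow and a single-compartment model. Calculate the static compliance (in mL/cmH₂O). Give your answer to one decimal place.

Flow: 38 L/min ÷ 60 = 0.6333 L/s.
Total PEEP = 9 cmH2O (set 8 + intrinsic 1); this is the baseline alveolar pressure.
Equation of motion (constant flow): PIP = Vt/C + R·V̇ + PEEP.
Vt/C = PIP − R·V̇ − PEEP = 34.5 − 8.7×0.6333 − 9 = 34.5 − 5.51 − 9 = 19.99 cmH2O.
C = Vt / 19.99 = 440 / 19.99 = 22.011 mL/cmH2O.

22.0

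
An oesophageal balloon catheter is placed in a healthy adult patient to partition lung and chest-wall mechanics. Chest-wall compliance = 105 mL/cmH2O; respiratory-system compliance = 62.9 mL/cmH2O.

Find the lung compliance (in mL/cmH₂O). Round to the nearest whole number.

1/CL = 1/Crs − 1/Ccw.
1/CL = 1/62.9 − 1/105 = 0.006374.
CL = 156.89 mL/cmH2O.

157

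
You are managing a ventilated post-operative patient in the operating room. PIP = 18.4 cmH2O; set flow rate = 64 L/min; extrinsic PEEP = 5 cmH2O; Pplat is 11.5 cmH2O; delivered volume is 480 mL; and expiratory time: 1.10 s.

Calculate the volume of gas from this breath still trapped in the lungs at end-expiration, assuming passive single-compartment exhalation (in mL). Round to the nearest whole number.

48

Flow: 64 L/min ÷ 60 = 1.0667 L/s.
R = (PIP − Pplat)/V̇ = (18.4 − 11.5) / 1.0667 = 6.9/1.0667 = 6.469 cmH2O·s/L.
C = Vt/(Pplat − PEEP) = 480.0 / (11.5 − 5) = 480.0/6.5 = 73.846 mL/cmH2O.
τ = R × C = 6.469 × 0.07385 L/cmH2O = 0.4777 s.
Fraction remaining = e^(−Te/τ) = e^(−1.10/0.4777) = 0.09999.
Trapped volume = 480.0 × 0.09999 = 47.995 mL.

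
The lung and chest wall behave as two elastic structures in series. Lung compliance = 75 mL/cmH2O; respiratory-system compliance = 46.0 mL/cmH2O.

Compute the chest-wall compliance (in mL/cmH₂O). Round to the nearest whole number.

1/Ccw = 1/Crs − 1/CL.
1/Ccw = 1/46.0 − 1/75 = 0.008406.
Ccw = 118.96 mL/cmH2O.

119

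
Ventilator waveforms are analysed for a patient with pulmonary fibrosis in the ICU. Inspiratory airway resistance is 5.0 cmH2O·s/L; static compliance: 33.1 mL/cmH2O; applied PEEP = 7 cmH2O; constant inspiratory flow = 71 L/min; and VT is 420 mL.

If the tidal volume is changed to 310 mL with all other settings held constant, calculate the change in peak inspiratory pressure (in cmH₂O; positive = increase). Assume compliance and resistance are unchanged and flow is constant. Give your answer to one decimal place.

-3.3

PIP = Vt/C + R·V̇ + PEEP (constant-flow equation of motion).
Only the elastic term changes: ΔPIP = ΔVt / C = (310 − 420) / 33.1 = -3.323 cmH2O.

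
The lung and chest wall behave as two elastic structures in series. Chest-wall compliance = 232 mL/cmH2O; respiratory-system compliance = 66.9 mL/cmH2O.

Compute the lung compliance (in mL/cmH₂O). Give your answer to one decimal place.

94.0

1/CL = 1/Crs − 1/Ccw.
1/CL = 1/66.9 − 1/232 = 0.01064.
CL = 93.985 mL/cmH2O.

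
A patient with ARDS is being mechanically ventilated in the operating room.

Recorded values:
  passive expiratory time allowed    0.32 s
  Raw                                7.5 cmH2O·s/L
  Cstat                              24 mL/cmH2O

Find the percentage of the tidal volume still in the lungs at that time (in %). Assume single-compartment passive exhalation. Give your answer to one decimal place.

16.9

τ = R × C = 7.5 × 24 mL/cmH2O = 7.5 × 0.024 L/cmH2O = 0.18 s.
Passive exhalation: V(t)/V₀ = e^(−t/τ) = e^(−0.32/0.18) = 0.169.
Fraction remaining = 0.169 → 16.9%.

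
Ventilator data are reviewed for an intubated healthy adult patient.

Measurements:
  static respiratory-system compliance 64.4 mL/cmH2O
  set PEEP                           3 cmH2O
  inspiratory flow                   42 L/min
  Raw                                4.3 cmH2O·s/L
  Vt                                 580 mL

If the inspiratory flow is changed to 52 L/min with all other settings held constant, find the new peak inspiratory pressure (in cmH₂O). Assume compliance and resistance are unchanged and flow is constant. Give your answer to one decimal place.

Flow: 42 L/min ÷ 60 = 0.7 L/s.
New flow: 52 L/min ÷ 60 = 0.8667 L/s.
PIP = Vt/C + R·V̇ + PEEP (constant-flow equation of motion).
Only the resistive term changes: ΔPIP = R × ΔV̇ = 4.3 × (0.8667 − 0.7) = 4.3 × 0.1667 = 0.7168 cmH2O.
Original PIP = 580/64.4 + 4.3×0.7 + 3 = 15.016 cmH2O; new PIP = 15.016 + (0.7168) = 15.733 cmH2O.

15.7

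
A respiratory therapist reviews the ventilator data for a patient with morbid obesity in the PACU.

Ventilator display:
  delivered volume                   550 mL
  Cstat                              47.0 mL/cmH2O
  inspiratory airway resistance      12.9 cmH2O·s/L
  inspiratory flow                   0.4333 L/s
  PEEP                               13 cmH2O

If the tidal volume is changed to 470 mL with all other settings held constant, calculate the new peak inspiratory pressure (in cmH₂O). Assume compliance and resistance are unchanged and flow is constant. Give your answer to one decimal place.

PIP = Vt/C + R·V̇ + PEEP (constant-flow equation of motion).
Only the elastic term changes: ΔPIP = ΔVt / C = (470 − 550) / 47.0 = -1.702 cmH2O.
Original PIP = 550/47.0 + 12.9×0.4333 + 13 = 30.292 cmH2O; new PIP = 30.292 + (-1.702) = 28.59 cmH2O.

28.6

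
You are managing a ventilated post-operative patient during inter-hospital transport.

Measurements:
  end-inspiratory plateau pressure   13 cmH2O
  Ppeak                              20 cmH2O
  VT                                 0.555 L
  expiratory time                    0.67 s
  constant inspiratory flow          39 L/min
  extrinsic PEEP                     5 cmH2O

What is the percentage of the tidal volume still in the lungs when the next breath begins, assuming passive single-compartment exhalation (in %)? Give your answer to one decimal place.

40.8

Flow: 39 L/min ÷ 60 = 0.65 L/s.
R = (PIP − Pplat)/V̇ = (20 − 13) / 0.65 = 7.0/0.65 = 10.769 cmH2O·s/L.
C = Vt/(Pplat − PEEP) = 555.0 / (13 − 5) = 555.0/8.0 = 69.375 mL/cmH2O.
τ = R × C = 10.769 × 0.06938 L/cmH2O = 0.7472 s.
Fraction remaining at end-expiration = e^(−Te/τ) = e^(−0.67/0.7472) = 0.4079 → 40.79%.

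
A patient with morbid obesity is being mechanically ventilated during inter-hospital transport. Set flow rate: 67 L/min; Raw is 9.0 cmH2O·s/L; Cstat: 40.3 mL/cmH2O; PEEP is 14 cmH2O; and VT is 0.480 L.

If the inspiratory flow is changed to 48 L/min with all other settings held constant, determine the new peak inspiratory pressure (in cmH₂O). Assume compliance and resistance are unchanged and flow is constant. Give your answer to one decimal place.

33.1

Flow: 67 L/min ÷ 60 = 1.1167 L/s.
New flow: 48 L/min ÷ 60 = 0.8 L/s.
PIP = Vt/C + R·V̇ + PEEP (constant-flow equation of motion).
Only the resistive term changes: ΔPIP = R × ΔV̇ = 9.0 × (0.8 − 1.1167) = 9.0 × -0.3167 = -2.85 cmH2O.
Original PIP = 480/40.3 + 9.0×1.1167 + 14 = 35.961 cmH2O; new PIP = 35.961 + (-2.85) = 33.111 cmH2O.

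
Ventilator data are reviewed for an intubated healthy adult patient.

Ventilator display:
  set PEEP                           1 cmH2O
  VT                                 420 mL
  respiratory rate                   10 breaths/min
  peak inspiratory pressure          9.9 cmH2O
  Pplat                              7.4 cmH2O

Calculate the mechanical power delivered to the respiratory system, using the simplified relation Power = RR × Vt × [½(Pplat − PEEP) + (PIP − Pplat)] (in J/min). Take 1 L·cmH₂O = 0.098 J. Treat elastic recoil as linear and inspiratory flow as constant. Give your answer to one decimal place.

Per-breath work = Vt × [½(Pplat−PEEP) + (PIP−Pplat)] = 0.420 × [0.5×6.4 + 2.5] = 0.420 × 5.7 = 2.394 L·cmH2O.
Power = 10 × 2.394 = 23.94 L·cmH2O/min.
× 0.098 J/(L·cmH2O) → 2.346 J/min.

2.3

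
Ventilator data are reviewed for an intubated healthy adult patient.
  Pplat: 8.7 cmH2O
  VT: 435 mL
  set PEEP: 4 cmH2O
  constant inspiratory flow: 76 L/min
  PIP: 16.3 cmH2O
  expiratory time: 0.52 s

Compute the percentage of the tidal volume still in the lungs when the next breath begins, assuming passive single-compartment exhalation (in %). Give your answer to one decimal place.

39.2

Flow: 76 L/min ÷ 60 = 1.2667 L/s.
R = (PIP − Pplat)/V̇ = (16.3 − 8.7) / 1.2667 = 7.6/1.2667 = 6.0 cmH2O·s/L.
C = Vt/(Pplat − PEEP) = 435.0 / (8.7 − 4) = 435.0/4.7 = 92.553 mL/cmH2O.
τ = R × C = 6.0 × 0.09255 L/cmH2O = 0.5553 s.
Fraction remaining at end-expiration = e^(−Te/τ) = e^(−0.52/0.5553) = 0.392 → 39.2%.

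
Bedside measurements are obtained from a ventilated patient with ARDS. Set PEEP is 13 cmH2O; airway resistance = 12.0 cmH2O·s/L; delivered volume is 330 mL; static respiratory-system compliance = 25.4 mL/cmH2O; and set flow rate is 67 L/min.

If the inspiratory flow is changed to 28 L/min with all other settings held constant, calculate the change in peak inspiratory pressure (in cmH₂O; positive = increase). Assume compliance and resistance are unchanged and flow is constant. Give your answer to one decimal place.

-7.8

Flow: 67 L/min ÷ 60 = 1.1167 L/s.
New flow: 28 L/min ÷ 60 = 0.4667 L/s.
PIP = Vt/C + R·V̇ + PEEP (constant-flow equation of motion).
Only the resistive term changes: ΔPIP = R × ΔV̇ = 12.0 × (0.4667 − 1.1167) = 12.0 × -0.65 = -7.8 cmH2O.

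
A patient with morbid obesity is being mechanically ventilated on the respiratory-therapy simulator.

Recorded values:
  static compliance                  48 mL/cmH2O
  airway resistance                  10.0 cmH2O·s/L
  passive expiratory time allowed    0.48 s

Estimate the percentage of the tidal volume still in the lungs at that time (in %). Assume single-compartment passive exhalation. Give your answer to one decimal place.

36.8

τ = R × C = 10.0 × 48 mL/cmH2O = 10.0 × 0.048 L/cmH2O = 0.48 s.
Passive exhalation: V(t)/V₀ = e^(−t/τ) = e^(−0.48/0.48) = 0.3679.
Fraction remaining = 0.3679 → 36.79%.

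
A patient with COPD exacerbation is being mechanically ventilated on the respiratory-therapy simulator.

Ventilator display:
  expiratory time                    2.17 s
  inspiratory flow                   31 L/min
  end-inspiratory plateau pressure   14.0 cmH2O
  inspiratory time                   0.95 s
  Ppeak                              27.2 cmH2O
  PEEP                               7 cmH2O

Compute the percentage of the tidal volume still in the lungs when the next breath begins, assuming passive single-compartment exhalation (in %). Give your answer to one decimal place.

29.8

Flow: 31 L/min ÷ 60 = 0.5167 L/s.
Vt = flow × Ti = 0.5167 L/s × 0.95 s × 1000 mL/L = 490.87 mL.
R = (PIP − Pplat)/V̇ = (27.2 − 14.0) / 0.5167 = 13.2/0.5167 = 25.547 cmH2O·s/L.
C = Vt/(Pplat − PEEP) = 490.87 / (14.0 − 7) = 490.87/7.0 = 70.124 mL/cmH2O.
τ = R × C = 25.547 × 0.07012 L/cmH2O = 1.791 s.
Fraction remaining at end-expiration = e^(−Te/τ) = e^(−2.17/1.791) = 0.2977 → 29.77%.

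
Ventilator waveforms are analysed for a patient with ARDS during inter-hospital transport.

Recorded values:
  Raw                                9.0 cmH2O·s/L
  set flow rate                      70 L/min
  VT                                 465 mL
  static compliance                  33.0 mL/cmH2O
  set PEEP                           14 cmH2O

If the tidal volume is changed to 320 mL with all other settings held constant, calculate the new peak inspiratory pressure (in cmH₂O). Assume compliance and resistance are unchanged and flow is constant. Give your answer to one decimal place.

Flow: 70 L/min ÷ 60 = 1.1667 L/s.
PIP = Vt/C + R·V̇ + PEEP (constant-flow equation of motion).
Only the elastic term changes: ΔPIP = ΔVt / C = (320 − 465) / 33.0 = -4.394 cmH2O.
Original PIP = 465/33.0 + 9.0×1.1667 + 14 = 38.591 cmH2O; new PIP = 38.591 + (-4.394) = 34.197 cmH2O.

34.2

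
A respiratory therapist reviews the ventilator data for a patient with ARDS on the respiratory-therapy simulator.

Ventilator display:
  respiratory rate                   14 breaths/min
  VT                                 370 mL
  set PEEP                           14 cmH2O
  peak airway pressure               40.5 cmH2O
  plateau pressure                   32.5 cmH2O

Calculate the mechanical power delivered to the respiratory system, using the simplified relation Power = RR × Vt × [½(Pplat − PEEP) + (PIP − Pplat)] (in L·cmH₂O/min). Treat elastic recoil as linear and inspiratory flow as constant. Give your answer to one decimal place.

89.4

Per-breath work = Vt × [½(Pplat−PEEP) + (PIP−Pplat)] = 0.370 × [0.5×18.5 + 8.0] = 0.370 × 17.25 = 6.383 L·cmH2O.
Power = 14 × 6.383 = 89.362 L·cmH2O/min.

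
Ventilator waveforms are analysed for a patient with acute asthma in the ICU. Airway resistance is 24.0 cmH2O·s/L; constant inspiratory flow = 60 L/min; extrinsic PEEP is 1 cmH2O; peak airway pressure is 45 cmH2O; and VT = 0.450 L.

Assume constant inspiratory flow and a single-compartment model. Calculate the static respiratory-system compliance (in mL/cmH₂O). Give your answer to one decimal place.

Flow: 60 L/min ÷ 60 = 1 L/s.
Equation of motion (constant flow): PIP = Vt/C + R·V̇ + PEEP.
Vt/C = PIP − R·V̇ − PEEP = 45 − 24.0×1 − 1 = 45 − 24.0 − 1 = 20.0 cmH2O.
C = Vt / 20.0 = 450 / 20.0 = 22.5 mL/cmH2O.

22.5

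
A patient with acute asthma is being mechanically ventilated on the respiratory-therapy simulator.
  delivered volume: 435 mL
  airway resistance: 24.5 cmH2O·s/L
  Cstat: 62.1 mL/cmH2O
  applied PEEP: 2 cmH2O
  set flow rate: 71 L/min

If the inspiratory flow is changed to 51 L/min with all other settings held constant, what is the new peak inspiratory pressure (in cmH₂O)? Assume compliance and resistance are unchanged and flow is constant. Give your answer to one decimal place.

Flow: 71 L/min ÷ 60 = 1.1833 L/s.
New flow: 51 L/min ÷ 60 = 0.85 L/s.
PIP = Vt/C + R·V̇ + PEEP (constant-flow equation of motion).
Only the resistive term changes: ΔPIP = R × ΔV̇ = 24.5 × (0.85 − 1.1833) = 24.5 × -0.3333 = -8.166 cmH2O.
Original PIP = 435/62.1 + 24.5×1.1833 + 2 = 37.996 cmH2O; new PIP = 37.996 + (-8.166) = 29.83 cmH2O.

29.8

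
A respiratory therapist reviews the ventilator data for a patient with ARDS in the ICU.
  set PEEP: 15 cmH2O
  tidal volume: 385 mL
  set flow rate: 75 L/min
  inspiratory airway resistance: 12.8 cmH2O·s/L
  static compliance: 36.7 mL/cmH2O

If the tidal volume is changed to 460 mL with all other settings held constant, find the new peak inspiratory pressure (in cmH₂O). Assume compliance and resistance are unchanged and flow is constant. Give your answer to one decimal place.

43.5

Flow: 75 L/min ÷ 60 = 1.25 L/s.
PIP = Vt/C + R·V̇ + PEEP (constant-flow equation of motion).
Only the elastic term changes: ΔPIP = ΔVt / C = (460 − 385) / 36.7 = 2.044 cmH2O.
Original PIP = 385/36.7 + 12.8×1.25 + 15 = 41.49 cmH2O; new PIP = 41.49 + (2.044) = 43.534 cmH2O.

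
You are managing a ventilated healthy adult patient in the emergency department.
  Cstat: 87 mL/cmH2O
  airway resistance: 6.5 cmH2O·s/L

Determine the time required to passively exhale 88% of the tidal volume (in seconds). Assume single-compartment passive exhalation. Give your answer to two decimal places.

τ = R × C = 6.5 × 87 mL/cmH2O = 6.5 × 0.087 L/cmH2O = 0.5655 s.
Exhaled fraction f = 1 − e^(−t/τ) → t = −τ·ln(1 − f) = −0.5655·ln(0.12) = 1.199 s.

1.20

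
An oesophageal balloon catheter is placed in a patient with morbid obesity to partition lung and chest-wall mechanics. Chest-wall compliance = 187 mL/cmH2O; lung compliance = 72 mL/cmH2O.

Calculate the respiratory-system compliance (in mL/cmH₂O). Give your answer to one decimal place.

52.0

Lung and chest wall are elastances in series: 1/Crs = 1/CL + 1/Ccw.
1/Crs = 1/72 + 1/187 = 0.01924.
Crs = 51.975 mL/cmH2O.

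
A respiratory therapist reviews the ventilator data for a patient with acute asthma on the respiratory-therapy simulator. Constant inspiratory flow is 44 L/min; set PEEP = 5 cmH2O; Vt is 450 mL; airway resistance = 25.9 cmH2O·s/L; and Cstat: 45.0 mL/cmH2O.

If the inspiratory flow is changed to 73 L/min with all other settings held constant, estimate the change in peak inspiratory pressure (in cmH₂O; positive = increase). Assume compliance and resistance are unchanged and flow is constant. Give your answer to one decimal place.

Flow: 44 L/min ÷ 60 = 0.7333 L/s.
New flow: 73 L/min ÷ 60 = 1.2167 L/s.
PIP = Vt/C + R·V̇ + PEEP (constant-flow equation of motion).
Only the resistive term changes: ΔPIP = R × ΔV̇ = 25.9 × (1.2167 − 0.7333) = 25.9 × 0.4834 = 12.52 cmH2O.

12.5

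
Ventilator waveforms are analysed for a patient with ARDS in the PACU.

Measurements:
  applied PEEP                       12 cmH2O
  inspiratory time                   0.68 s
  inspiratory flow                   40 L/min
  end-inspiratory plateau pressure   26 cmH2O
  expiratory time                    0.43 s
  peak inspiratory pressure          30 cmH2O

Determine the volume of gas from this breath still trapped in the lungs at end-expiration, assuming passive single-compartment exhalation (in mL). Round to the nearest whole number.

Flow: 40 L/min ÷ 60 = 0.6667 L/s.
Vt = flow × Ti = 0.6667 L/s × 0.68 s × 1000 mL/L = 453.36 mL.
R = (PIP − Pplat)/V̇ = (30 − 26) / 0.6667 = 4.0/0.6667 = 6.0 cmH2O·s/L.
C = Vt/(Pplat − PEEP) = 453.36 / (26 − 12) = 453.36/14.0 = 32.383 mL/cmH2O.
τ = R × C = 6.0 × 0.03238 L/cmH2O = 0.1943 s.
Fraction remaining = e^(−Te/τ) = e^(−0.43/0.1943) = 0.1094.
Trapped volume = 453.36 × 0.1094 = 49.598 mL.

50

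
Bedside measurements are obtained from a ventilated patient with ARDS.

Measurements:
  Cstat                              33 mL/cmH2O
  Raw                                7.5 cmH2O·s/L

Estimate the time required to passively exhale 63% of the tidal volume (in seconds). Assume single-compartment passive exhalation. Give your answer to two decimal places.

0.25

τ = R × C = 7.5 × 33 mL/cmH2O = 7.5 × 0.033 L/cmH2O = 0.2475 s.
Exhaled fraction f = 1 − e^(−t/τ) → t = −τ·ln(1 − f) = −0.2475·ln(0.37) = 0.2461 s.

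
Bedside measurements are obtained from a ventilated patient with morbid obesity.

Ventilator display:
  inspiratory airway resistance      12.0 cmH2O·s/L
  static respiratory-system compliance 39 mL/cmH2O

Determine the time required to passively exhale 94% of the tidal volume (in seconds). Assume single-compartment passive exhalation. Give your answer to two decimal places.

1.32

τ = R × C = 12.0 × 39 mL/cmH2O = 12.0 × 0.039 L/cmH2O = 0.468 s.
Exhaled fraction f = 1 − e^(−t/τ) → t = −τ·ln(1 − f) = −0.468·ln(0.06) = 1.317 s.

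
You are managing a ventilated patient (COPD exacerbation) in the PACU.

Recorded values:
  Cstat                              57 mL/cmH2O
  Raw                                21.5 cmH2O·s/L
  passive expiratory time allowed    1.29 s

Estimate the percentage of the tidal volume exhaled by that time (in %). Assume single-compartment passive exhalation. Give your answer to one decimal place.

65.1

τ = R × C = 21.5 × 57 mL/cmH2O = 21.5 × 0.057 L/cmH2O = 1.226 s.
Passive exhalation: V(t)/V₀ = e^(−t/τ) = e^(−1.29/1.226) = 0.3492.
Fraction exhaled = 1 − 0.3492 = 0.6508 → 65.08%.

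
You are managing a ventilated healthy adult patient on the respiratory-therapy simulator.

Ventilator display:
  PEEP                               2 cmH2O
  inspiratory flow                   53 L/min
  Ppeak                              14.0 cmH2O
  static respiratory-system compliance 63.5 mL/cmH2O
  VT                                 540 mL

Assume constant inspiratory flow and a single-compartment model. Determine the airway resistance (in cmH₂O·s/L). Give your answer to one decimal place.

Flow: 53 L/min ÷ 60 = 0.8833 L/s.
Equation of motion (constant flow): PIP = Vt/C + R·V̇ + PEEP.
R·V̇ = PIP − Vt/C − PEEP = 14.0 − 540/63.5 − 2 = 14.0 − 8.504 − 2 = 3.496 cmH2O.
R = 3.496 / 0.8833 = 3.958 cmH2O·s/L.

4.0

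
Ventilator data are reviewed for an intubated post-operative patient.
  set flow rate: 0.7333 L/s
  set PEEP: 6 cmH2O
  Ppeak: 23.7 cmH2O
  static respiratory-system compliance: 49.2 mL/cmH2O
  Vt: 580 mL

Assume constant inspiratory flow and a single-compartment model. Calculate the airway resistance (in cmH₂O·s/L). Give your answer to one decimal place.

8.1

Equation of motion (constant flow): PIP = Vt/C + R·V̇ + PEEP.
R·V̇ = PIP − Vt/C − PEEP = 23.7 − 580/49.2 − 6 = 23.7 − 11.789 − 6 = 5.911 cmH2O.
R = 5.911 / 0.7333 = 8.061 cmH2O·s/L.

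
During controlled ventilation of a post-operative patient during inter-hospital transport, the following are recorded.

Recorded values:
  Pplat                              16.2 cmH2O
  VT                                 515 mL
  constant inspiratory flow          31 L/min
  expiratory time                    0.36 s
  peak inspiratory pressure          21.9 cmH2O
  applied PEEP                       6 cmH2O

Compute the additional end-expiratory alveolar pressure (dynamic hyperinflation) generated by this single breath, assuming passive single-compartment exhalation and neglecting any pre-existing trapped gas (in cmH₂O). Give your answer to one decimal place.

5.3

Flow: 31 L/min ÷ 60 = 0.5167 L/s.
R = (PIP − Pplat)/V̇ = (21.9 − 16.2) / 0.5167 = 5.7/0.5167 = 11.032 cmH2O·s/L.
C = Vt/(Pplat − PEEP) = 515.0 / (16.2 − 6) = 515.0/10.2 = 50.49 mL/cmH2O.
τ = R × C = 11.032 × 0.05049 L/cmH2O = 0.557 s.
Fraction remaining = e^(−Te/τ) = e^(−0.36/0.557) = 0.524; trapped volume = 515.0 × 0.524 = 269.86 mL.
Additional alveolar pressure from trapping ≈ V_trapped / C = 269.86 / 50.49 = 5.345 cmH2O.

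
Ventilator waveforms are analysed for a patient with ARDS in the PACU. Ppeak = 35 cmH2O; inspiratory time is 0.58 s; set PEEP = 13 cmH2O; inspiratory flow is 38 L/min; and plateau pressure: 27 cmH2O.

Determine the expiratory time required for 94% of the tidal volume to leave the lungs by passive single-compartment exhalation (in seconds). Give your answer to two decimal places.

0.93

Flow: 38 L/min ÷ 60 = 0.6333 L/s.
Vt = flow × Ti = 0.6333 L/s × 0.58 s × 1000 mL/L = 367.31 mL.
R = (PIP − Pplat)/V̇ = (35 − 27) / 0.6333 = 8.0/0.6333 = 12.632 cmH2O·s/L.
C = Vt/(Pplat − PEEP) = 367.31 / (27 − 13) = 367.31/14.0 = 26.236 mL/cmH2O.
τ = R × C = 12.632 × 0.02624 L/cmH2O = 0.3315 s.
t = −τ·ln(1 − 0.94) = −0.3315·ln(0.06) = 0.9326 s.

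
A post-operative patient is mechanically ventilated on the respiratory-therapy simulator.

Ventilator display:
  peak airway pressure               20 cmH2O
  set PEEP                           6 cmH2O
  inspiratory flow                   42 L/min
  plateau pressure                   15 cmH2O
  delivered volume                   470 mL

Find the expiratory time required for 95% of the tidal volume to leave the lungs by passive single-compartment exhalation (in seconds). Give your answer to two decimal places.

Flow: 42 L/min ÷ 60 = 0.7 L/s.
R = (PIP − Pplat)/V̇ = (20 − 15) / 0.7 = 5.0/0.7 = 7.143 cmH2O·s/L.
C = Vt/(Pplat − PEEP) = 470.0 / (15 − 6) = 470.0/9.0 = 52.222 mL/cmH2O.
τ = R × C = 7.143 × 0.05222 L/cmH2O = 0.373 s.
t = −τ·ln(1 − 0.95) = −0.373·ln(0.05) = 1.117 s.

1.12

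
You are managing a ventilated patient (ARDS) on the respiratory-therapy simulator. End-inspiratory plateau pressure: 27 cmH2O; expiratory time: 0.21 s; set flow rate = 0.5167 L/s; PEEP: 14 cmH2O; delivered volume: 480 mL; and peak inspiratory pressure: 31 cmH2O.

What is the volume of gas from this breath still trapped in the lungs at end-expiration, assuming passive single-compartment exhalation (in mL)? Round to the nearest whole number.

R = (PIP − Pplat)/V̇ = (31 − 27) / 0.5167 = 4.0/0.5167 = 7.741 cmH2O·s/L.
C = Vt/(Pplat − PEEP) = 480.0 / (27 − 14) = 480.0/13.0 = 36.923 mL/cmH2O.
τ = R × C = 7.741 × 0.03692 L/cmH2O = 0.2858 s.
Fraction remaining = e^(−Te/τ) = e^(−0.21/0.2858) = 0.4796.
Trapped volume = 480.0 × 0.4796 = 230.21 mL.

230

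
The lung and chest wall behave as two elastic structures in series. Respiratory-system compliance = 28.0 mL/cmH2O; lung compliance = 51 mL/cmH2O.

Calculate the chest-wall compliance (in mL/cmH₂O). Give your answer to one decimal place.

62.1

1/Ccw = 1/Crs − 1/CL.
1/Ccw = 1/28.0 − 1/51 = 0.01611.
Ccw = 62.073 mL/cmH2O.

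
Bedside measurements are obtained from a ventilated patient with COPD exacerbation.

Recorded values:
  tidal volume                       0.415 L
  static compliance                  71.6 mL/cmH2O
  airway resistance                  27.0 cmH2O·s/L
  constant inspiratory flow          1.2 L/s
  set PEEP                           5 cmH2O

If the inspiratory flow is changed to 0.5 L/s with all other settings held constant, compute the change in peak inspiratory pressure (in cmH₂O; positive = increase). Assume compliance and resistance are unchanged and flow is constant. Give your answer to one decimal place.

PIP = Vt/C + R·V̇ + PEEP (constant-flow equation of motion).
Only the resistive term changes: ΔPIP = R × ΔV̇ = 27.0 × (0.5 − 1.2) = 27.0 × -0.7 = -18.9 cmH2O.

-18.9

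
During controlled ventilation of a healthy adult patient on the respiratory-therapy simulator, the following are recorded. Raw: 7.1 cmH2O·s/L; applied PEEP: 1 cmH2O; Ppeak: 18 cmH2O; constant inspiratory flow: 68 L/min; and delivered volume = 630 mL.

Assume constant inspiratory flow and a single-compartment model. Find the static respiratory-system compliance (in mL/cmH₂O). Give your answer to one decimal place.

Flow: 68 L/min ÷ 60 = 1.1333 L/s.
Equation of motion (constant flow): PIP = Vt/C + R·V̇ + PEEP.
Vt/C = PIP − R·V̇ − PEEP = 18 − 7.1×1.1333 − 1 = 18 − 8.046 − 1 = 8.954 cmH2O.
C = Vt / 8.954 = 630 / 8.954 = 70.36 mL/cmH2O.

70.4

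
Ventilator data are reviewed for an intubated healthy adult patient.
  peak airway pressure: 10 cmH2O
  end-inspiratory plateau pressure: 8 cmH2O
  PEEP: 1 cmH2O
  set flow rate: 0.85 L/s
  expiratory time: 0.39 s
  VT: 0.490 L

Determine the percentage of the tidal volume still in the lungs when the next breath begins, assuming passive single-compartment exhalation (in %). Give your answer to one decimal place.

R = (PIP − Pplat)/V̇ = (10 − 8) / 0.85 = 2.0/0.85 = 2.353 cmH2O·s/L.
C = Vt/(Pplat − PEEP) = 490.0 / (8 − 1) = 490.0/7.0 = 70.0 mL/cmH2O.
τ = R × C = 2.353 × 0.07 L/cmH2O = 0.1647 s.
Fraction remaining at end-expiration = e^(−Te/τ) = e^(−0.39/0.1647) = 0.09367 → 9.367%.

9.4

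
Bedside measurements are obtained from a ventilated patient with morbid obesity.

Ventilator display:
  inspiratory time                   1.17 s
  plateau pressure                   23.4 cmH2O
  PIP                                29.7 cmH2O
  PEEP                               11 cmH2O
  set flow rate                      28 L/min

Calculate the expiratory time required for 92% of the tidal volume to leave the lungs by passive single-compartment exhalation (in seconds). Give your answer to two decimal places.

Flow: 28 L/min ÷ 60 = 0.4667 L/s.
Vt = flow × Ti = 0.4667 L/s × 1.17 s × 1000 mL/L = 546.04 mL.
R = (PIP − Pplat)/V̇ = (29.7 − 23.4) / 0.4667 = 6.3/0.4667 = 13.499 cmH2O·s/L.
C = Vt/(Pplat − PEEP) = 546.04 / (23.4 − 11) = 546.04/12.4 = 44.035 mL/cmH2O.
τ = R × C = 13.499 × 0.04404 L/cmH2O = 0.5945 s.
t = −τ·ln(1 − 0.92) = −0.5945·ln(0.08) = 1.502 s.

1.50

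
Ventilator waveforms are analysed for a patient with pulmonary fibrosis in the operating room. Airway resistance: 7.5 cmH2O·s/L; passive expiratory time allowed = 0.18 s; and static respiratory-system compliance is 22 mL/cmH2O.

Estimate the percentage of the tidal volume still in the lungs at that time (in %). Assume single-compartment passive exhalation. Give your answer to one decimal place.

τ = R × C = 7.5 × 22 mL/cmH2O = 7.5 × 0.022 L/cmH2O = 0.165 s.
Passive exhalation: V(t)/V₀ = e^(−t/τ) = e^(−0.18/0.165) = 0.3359.
Fraction remaining = 0.3359 → 33.59%.

33.6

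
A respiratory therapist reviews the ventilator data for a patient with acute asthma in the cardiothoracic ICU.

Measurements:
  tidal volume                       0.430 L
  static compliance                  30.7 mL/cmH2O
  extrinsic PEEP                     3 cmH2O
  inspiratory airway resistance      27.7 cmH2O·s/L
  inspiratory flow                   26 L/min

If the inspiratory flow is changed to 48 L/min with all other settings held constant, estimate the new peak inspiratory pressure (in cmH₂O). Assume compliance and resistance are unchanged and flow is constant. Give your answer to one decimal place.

Flow: 26 L/min ÷ 60 = 0.4333 L/s.
New flow: 48 L/min ÷ 60 = 0.8 L/s.
PIP = Vt/C + R·V̇ + PEEP (constant-flow equation of motion).
Only the resistive term changes: ΔPIP = R × ΔV̇ = 27.7 × (0.8 − 0.4333) = 27.7 × 0.3667 = 10.158 cmH2O.
Original PIP = 430/30.7 + 27.7×0.4333 + 3 = 29.009 cmH2O; new PIP = 29.009 + (10.158) = 39.167 cmH2O.

39.2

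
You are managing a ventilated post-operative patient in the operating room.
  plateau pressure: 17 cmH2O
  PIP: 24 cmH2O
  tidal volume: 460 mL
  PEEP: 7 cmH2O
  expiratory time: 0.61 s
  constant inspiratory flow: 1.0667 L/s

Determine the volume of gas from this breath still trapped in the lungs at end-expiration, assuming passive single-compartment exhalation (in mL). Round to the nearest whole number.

R = (PIP − Pplat)/V̇ = (24 − 17) / 1.0667 = 7.0/1.0667 = 6.562 cmH2O·s/L.
C = Vt/(Pplat − PEEP) = 460.0 / (17 − 7) = 460.0/10.0 = 46.0 mL/cmH2O.
τ = R × C = 6.562 × 0.046 L/cmH2O = 0.3019 s.
Fraction remaining = e^(−Te/τ) = e^(−0.61/0.3019) = 0.1326.
Trapped volume = 460.0 × 0.1326 = 60.996 mL.

61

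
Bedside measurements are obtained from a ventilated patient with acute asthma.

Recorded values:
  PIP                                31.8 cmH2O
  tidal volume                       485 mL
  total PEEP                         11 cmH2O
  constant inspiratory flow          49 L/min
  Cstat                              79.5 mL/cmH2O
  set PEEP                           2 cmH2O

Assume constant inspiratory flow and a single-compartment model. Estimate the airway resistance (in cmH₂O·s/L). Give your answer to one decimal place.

Flow: 49 L/min ÷ 60 = 0.8167 L/s.
Total PEEP = 11 cmH2O (set 2 + intrinsic 9); this is the baseline alveolar pressure.
Equation of motion (constant flow): PIP = Vt/C + R·V̇ + PEEP.
R·V̇ = PIP − Vt/C − PEEP = 31.8 − 485/79.5 − 11 = 31.8 − 6.101 − 11 = 14.699 cmH2O.
R = 14.699 / 0.8167 = 17.998 cmH2O·s/L.

18.0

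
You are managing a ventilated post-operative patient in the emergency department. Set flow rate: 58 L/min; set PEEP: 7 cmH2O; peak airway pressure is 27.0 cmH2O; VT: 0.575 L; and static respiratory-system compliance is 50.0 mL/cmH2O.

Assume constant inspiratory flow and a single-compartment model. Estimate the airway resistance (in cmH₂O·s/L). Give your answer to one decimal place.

8.8

Flow: 58 L/min ÷ 60 = 0.9667 L/s.
Equation of motion (constant flow): PIP = Vt/C + R·V̇ + PEEP.
R·V̇ = PIP − Vt/C − PEEP = 27.0 − 575/50.0 − 7 = 27.0 − 11.5 − 7 = 8.5 cmH2O.
R = 8.5 / 0.9667 = 8.793 cmH2O·s/L.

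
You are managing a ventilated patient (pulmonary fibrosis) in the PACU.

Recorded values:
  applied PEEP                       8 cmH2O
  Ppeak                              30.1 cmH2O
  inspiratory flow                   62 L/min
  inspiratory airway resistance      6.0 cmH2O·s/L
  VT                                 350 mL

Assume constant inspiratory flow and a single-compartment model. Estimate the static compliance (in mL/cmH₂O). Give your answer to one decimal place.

22.0

Flow: 62 L/min ÷ 60 = 1.0333 L/s.
Equation of motion (constant flow): PIP = Vt/C + R·V̇ + PEEP.
Vt/C = PIP − R·V̇ − PEEP = 30.1 − 6.0×1.0333 − 8 = 30.1 − 6.2 − 8 = 15.9 cmH2O.
C = Vt / 15.9 = 350 / 15.9 = 22.013 mL/cmH2O.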